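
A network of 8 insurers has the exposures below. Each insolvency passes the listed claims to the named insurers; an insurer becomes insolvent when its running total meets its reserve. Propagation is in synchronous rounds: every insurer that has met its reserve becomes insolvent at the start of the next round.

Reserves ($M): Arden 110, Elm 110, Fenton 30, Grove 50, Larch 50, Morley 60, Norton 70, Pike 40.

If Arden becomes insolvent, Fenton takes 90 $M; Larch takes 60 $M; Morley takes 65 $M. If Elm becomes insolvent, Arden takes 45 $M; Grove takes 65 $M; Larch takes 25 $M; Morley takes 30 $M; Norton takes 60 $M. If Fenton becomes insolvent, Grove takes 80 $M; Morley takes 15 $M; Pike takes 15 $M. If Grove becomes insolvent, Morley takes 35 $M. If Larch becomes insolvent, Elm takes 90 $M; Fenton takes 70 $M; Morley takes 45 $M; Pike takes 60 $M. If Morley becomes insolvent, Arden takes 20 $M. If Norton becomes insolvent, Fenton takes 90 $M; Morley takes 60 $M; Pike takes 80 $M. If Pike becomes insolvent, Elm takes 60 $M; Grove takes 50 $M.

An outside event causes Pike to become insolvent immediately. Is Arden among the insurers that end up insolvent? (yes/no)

no

Round 1 — Pike becomes insolvent (initial).
  Elm: +60 → 60 < 110
  Grove: +50 → 50 ≥ 50
Round 2 — Grove becomes insolvent.
  Morley: +35 → 35 < 60
No further insolvencies.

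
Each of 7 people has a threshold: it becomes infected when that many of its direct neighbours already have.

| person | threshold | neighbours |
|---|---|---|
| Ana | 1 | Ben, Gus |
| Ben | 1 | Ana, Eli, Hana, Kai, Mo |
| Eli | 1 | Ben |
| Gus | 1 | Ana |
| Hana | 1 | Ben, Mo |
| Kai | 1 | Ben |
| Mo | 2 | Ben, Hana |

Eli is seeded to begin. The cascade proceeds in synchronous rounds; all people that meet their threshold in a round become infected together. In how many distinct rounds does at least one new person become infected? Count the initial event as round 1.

Round 1 — Eli becomes infected (initial).
Round 2 — checking thresholds:
  Ben: 1 of 5 neighbours ≥ 1, becomes infected.
Round 3 — checking thresholds:
  Ana: 1 of 2 neighbours ≥ 1, becomes infected.
  Hana: 1 of 2 neighbours ≥ 1, becomes infected.
  Kai: 1 of 1 neighbours ≥ 1, becomes infected.
  Mo: 1 of 2 neighbours < 2, not yet.
Round 4 — checking thresholds:
  Gus: 1 of 1 neighbours ≥ 1, becomes infected.
  Mo: 2 of 2 neighbours ≥ 2, becomes infected.
Round 5 — no new infections; cascade stops.

4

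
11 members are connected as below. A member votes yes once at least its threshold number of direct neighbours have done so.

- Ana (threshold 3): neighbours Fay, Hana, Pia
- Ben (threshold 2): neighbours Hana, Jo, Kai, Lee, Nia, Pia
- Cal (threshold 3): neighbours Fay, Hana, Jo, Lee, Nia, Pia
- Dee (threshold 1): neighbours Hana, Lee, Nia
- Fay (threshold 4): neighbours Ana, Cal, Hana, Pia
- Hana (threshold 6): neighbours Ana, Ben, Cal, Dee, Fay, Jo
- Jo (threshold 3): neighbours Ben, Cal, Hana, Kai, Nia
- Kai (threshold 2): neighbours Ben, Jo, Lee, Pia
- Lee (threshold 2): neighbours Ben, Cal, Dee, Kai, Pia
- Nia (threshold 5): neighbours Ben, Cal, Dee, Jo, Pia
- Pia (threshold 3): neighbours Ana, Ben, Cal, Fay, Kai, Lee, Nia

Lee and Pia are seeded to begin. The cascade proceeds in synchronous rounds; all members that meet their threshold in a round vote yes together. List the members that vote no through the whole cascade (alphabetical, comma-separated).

Ana, Cal, Fay, Hana, Jo, Nia

Round 1 — Lee, Pia vote yes (initial).
Round 2 — checking thresholds:
  Ana: 1 of 3 neighbours < 3, holds.
  Ben: 2 of 6 neighbours ≥ 2, votes yes.
  Cal: 2 of 6 neighbours < 3, holds.
  Dee: 1 of 3 neighbours ≥ 1, votes yes.
  Fay: 1 of 4 neighbours < 4, holds.
  Kai: 2 of 4 neighbours ≥ 2, votes yes.
  Nia: 1 of 5 neighbours < 5, holds.
Round 3 — no new yes votes; cascade stops.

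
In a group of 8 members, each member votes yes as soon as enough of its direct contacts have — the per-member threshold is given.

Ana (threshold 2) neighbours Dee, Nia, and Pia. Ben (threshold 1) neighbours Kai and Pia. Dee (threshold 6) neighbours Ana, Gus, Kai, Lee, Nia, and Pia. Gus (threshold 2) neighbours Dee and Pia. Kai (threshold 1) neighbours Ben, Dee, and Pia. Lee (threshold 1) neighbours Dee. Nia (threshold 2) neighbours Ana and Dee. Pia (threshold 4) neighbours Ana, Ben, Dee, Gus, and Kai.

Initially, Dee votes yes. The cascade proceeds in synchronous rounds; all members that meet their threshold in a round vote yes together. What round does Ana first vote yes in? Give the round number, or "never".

never

Round 1 — Dee votes yes (initial).
Round 2 — checking thresholds:
  Ana: 1 of 3 neighbours < 2, not yet.
  Gus: 1 of 2 neighbours < 2, not yet.
  Kai: 1 of 3 neighbours ≥ 1, votes yes.
  Lee: 1 of 1 neighbours ≥ 1, votes yes.
  Nia: 1 of 2 neighbours < 2, not yet.
  Pia: 1 of 5 neighbours < 4, not yet.
Round 3 — checking thresholds:
  Ana: 1 of 3 neighbours < 2, not yet.
  Ben: 1 of 2 neighbours ≥ 1, votes yes.
  Gus: 1 of 2 neighbours < 2, not yet.
  Nia: 1 of 2 neighbours < 2, not yet.
  Pia: 2 of 5 neighbours < 4, not yet.
Round 4 — no new yes votes; cascade stops.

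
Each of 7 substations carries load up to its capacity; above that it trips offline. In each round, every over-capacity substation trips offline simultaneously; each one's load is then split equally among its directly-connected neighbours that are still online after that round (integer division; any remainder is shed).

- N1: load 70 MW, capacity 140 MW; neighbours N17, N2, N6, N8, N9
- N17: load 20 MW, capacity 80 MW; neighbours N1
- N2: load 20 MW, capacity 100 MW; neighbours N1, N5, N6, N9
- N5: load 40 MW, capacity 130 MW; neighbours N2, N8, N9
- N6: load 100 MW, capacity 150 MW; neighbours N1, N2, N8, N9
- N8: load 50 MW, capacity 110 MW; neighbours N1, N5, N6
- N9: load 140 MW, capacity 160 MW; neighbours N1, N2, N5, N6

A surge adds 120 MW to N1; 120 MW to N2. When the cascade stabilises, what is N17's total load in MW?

67

Round 1 — N1 at 190 > 140; N2 at 140 > 100. N1, N2 trip offline.
  N1 sheds 190 MW to N17, N6, N8, N9: 47 each (2 lost).
    N17: 20+47 = 67 ≤ 80
    N6: 100+47 = 147 ≤ 150
    N8: 50+47 = 97 ≤ 110
    N9: 140+47 = 187 > 160
  N2 sheds 140 MW to N5, N6, N9: 46 each (2 lost).
    N5: 40+46 = 86 ≤ 130
    N6: 147+46 = 193 > 150
    N9: 187+46 = 233 > 160
Round 2 — N6, N9 trip offline.
  N6 sheds 193 MW to N8: 193 each.
    N8: 97+193 = 290 > 110
  N9 sheds 233 MW to N5: 233 each.
    N5: 86+233 = 319 > 130
Round 3 — N5, N8 trip offline.
  N5 sheds 319 MW: no online neighbours, lost.
  N8 sheds 290 MW: no online neighbours, lost.
No further trips.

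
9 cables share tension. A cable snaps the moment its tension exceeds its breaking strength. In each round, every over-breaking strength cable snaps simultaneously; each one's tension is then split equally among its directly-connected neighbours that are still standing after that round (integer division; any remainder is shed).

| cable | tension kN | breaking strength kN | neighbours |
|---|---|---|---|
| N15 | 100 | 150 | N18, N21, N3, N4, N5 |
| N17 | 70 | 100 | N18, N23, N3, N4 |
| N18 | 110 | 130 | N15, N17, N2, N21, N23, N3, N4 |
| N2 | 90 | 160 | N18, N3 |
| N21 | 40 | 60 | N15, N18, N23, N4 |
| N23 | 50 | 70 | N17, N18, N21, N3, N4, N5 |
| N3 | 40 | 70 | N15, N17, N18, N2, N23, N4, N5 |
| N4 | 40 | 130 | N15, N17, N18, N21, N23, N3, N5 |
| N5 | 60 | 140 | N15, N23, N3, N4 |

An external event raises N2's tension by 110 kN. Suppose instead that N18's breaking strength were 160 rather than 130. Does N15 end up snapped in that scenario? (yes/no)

yes

With N18's breaking strength at 160:
Round 1 — N2 at 200 > 160. N2 snaps.
  N2 sheds 200 kN to N18, N3: 100 each.
    N18: 110+100 = 210 > 160
    N3: 40+100 = 140 > 70
Round 2 — N18, N3 snap.
  N18 sheds 210 kN to N15, N17, N21, N23, N4: 42 each.
    N15: 100+42 = 142 ≤ 150
    N17: 70+42 = 112 > 100
    N21: 40+42 = 82 > 60
    N23: 50+42 = 92 > 70
    N4: 40+42 = 82 ≤ 130
  N3 sheds 140 kN to N15, N17, N23, N4, N5: 28 each.
    N15: 142+28 = 170 > 150
    N17: 112+28 = 140 > 100
    N23: 92+28 = 120 > 70
    N4: 82+28 = 110 ≤ 130
    N5: 60+28 = 88 ≤ 140
Round 3 — N15, N17, N21, N23 snap.
  N15 sheds 170 kN to N4, N5: 85 each.
    N4: 110+85 = 195 > 130
    N5: 88+85 = 173 > 140
  N17 sheds 140 kN to N4: 140 each.
    N4: 195+140 = 335 > 130
  N21 sheds 82 kN to N4: 82 each.
    N4: 335+82 = 417 > 130
  N23 sheds 120 kN to N4, N5: 60 each.
    N4: 417+60 = 477 > 130
    N5: 173+60 = 233 > 140
Round 4 — N4, N5 snap.
  N4 sheds 477 kN: no online neighbours, lost.
  N5 sheds 233 kN: no online neighbours, lost.
No further breaks.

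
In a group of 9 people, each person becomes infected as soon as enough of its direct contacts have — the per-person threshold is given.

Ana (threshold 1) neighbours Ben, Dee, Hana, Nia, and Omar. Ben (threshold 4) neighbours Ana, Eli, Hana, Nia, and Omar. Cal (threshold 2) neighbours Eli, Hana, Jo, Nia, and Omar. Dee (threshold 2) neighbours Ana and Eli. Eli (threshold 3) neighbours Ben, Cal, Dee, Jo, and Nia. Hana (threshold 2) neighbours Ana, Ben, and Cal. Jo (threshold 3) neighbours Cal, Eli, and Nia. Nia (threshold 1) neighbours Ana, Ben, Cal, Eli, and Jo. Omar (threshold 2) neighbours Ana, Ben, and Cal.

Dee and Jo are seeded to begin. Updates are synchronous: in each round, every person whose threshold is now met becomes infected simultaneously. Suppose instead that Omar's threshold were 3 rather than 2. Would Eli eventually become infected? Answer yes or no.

With Omar's threshold at 3:
Round 1 — Dee, Jo become infected (initial).
Round 2 — checking thresholds:
  Ana: 1 of 5 neighbours ≥ 1, becomes infected.
  Cal: 1 of 5 neighbours < 2, holds.
  Eli: 2 of 5 neighbours < 3, holds.
  Nia: 1 of 5 neighbours ≥ 1, becomes infected.
Round 3 — checking thresholds:
  Ben: 2 of 5 neighbours < 4, holds.
  Cal: 2 of 5 neighbours ≥ 2, becomes infected.
  Eli: 3 of 5 neighbours ≥ 3, becomes infected.
  Hana: 1 of 3 neighbours < 2, holds.
  Omar: 1 of 3 neighbours < 3, holds.
Round 4 — checking thresholds:
  Ben: 3 of 5 neighbours < 4, holds.
  Hana: 2 of 3 neighbours ≥ 2, becomes infected.
  Omar: 2 of 3 neighbours < 3, holds.
Round 5 — checking thresholds:
  Ben: 4 of 5 neighbours ≥ 4, becomes infected.
  Omar: 2 of 3 neighbours < 3, holds.
Round 6 — checking thresholds:
  Omar: 3 of 3 neighbours ≥ 3, becomes infected.
Round 7 — no new infections; cascade stops.

yes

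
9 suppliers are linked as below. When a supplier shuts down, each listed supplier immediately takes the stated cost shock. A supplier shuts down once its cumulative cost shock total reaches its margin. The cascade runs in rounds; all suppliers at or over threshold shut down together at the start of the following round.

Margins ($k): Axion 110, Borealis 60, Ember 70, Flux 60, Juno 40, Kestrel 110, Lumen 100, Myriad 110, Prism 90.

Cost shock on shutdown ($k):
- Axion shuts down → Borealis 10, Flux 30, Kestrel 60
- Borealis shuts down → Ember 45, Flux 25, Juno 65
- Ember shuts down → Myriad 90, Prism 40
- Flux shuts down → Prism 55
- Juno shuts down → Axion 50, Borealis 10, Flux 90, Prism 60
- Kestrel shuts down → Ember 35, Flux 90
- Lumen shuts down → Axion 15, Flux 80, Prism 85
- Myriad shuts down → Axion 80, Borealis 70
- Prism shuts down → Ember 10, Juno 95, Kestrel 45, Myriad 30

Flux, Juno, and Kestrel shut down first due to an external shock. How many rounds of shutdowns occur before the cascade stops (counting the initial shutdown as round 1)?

2

Round 1 — Flux, Juno, Kestrel shut down (initial).
  Axion: +50 → 50 < 110
  Borealis: +10 → 10 < 60
  Ember: +35 → 35 < 70
  Prism: +55+60 → 115 ≥ 90
Round 2 — Prism shuts down.
  Ember: +10 → 45 < 70
  Myriad: +30 → 30 < 110
No further shutdowns.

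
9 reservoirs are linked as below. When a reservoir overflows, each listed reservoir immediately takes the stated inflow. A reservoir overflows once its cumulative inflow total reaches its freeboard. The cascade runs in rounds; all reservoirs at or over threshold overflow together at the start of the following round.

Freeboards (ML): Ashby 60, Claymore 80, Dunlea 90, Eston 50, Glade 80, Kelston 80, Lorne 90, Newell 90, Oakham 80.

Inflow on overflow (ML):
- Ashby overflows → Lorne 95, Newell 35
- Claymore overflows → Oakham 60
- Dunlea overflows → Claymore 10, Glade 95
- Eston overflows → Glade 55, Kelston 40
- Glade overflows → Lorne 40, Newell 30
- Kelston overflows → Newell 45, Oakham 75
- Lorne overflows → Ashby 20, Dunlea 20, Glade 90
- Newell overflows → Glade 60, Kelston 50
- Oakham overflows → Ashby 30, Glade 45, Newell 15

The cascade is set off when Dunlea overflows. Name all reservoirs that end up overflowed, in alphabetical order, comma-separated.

Round 1 — Dunlea overflows (initial).
  Claymore: +10 → 10 < 80
  Glade: +95 → 95 ≥ 80
Round 2 — Glade overflows.
  Lorne: +40 → 40 < 90
  Newell: +30 → 30 < 90
No further overflows.

Dunlea, Glade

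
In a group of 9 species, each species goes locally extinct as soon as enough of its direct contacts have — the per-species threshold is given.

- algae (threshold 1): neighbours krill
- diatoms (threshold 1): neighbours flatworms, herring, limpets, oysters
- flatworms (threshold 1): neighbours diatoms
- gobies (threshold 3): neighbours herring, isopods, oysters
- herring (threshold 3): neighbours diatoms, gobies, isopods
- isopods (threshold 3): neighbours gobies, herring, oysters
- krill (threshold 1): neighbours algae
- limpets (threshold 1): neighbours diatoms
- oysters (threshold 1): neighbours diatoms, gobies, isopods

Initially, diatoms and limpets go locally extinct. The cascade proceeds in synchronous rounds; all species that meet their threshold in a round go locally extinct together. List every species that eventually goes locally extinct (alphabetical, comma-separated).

Round 1 — diatoms, limpets go locally extinct (initial).
Round 2 — checking thresholds:
  flatworms: 1 of 1 neighbours ≥ 1, goes locally extinct.
  herring: 1 of 3 neighbours < 3, below threshold.
  oysters: 1 of 3 neighbours ≥ 1, goes locally extinct.
Round 3 — no new extinctions; cascade stops.

diatoms, flatworms, limpets, oysters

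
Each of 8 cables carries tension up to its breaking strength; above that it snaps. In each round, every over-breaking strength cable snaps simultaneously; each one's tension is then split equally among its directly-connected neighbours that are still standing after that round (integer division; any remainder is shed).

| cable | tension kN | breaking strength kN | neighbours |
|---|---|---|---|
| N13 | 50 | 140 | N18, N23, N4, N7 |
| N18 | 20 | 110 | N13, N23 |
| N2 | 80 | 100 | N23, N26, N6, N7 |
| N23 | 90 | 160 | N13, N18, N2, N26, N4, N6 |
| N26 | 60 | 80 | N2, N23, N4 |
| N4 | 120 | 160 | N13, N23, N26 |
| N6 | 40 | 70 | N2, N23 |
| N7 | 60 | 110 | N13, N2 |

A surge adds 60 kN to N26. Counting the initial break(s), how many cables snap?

8

Round 1 — N26 at 120 > 80. N26 snaps.
  N26 sheds 120 kN to N2, N23, N4: 40 each.
    N2: 80+40 = 120 > 100
    N23: 90+40 = 130 ≤ 160
    N4: 120+40 = 160 ≤ 160
Round 2 — N2 snaps.
  N2 sheds 120 kN to N23, N6, N7: 40 each.
    N23: 130+40 = 170 > 160
    N6: 40+40 = 80 > 70
    N7: 60+40 = 100 ≤ 110
Round 3 — N23, N6 snap.
  N23 sheds 170 kN to N13, N18, N4: 56 each (2 lost).
    N13: 50+56 = 106 ≤ 140
    N18: 20+56 = 76 ≤ 110
    N4: 160+56 = 216 > 160
  N6 sheds 80 kN: no online neighbours, lost.
Round 4 — N4 snaps.
  N4 sheds 216 kN to N13: 216 each.
    N13: 106+216 = 322 > 140
Round 5 — N13 snaps.
  N13 sheds 322 kN to N18, N7: 161 each.
    N18: 76+161 = 237 > 110
    N7: 100+161 = 261 > 110
Round 6 — N18, N7 snap.
  N18 sheds 237 kN: no online neighbours, lost.
  N7 sheds 261 kN: no online neighbours, lost.
No further breaks.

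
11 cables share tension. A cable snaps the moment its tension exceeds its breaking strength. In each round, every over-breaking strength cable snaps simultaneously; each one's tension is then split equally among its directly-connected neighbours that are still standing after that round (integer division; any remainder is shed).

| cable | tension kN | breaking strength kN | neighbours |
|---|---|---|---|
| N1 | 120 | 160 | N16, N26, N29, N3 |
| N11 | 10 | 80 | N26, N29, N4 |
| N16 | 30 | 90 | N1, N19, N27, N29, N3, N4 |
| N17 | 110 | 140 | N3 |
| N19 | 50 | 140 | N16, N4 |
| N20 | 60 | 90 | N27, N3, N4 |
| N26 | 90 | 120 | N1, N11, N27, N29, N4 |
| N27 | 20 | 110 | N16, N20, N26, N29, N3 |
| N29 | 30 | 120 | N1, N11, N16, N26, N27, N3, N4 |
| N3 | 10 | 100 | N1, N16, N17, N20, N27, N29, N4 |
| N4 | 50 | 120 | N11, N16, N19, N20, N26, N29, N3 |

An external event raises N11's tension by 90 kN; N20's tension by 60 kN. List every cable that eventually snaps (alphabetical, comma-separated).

N1, N11, N16, N17, N19, N20, N26, N27, N29, N3, N4

Round 1 — N11 at 100 > 80; N20 at 120 > 90. N11, N20 snap.
  N11 sheds 100 kN to N26, N29, N4: 33 each (1 lost).
    N26: 90+33 = 123 > 120
    N29: 30+33 = 63 ≤ 120
    N4: 50+33 = 83 ≤ 120
  N20 sheds 120 kN to N27, N3, N4: 40 each.
    N27: 20+40 = 60 ≤ 110
    N3: 10+40 = 50 ≤ 100
    N4: 83+40 = 123 > 120
Round 2 — N26, N4 snap.
  N26 sheds 123 kN to N1, N27, N29: 41 each.
    N1: 120+41 = 161 > 160
    N27: 60+41 = 101 ≤ 110
    N29: 63+41 = 104 ≤ 120
  N4 sheds 123 kN to N16, N19, N29, N3: 30 each (3 lost).
    N16: 30+30 = 60 ≤ 90
    N19: 50+30 = 80 ≤ 140
    N29: 104+30 = 134 > 120
    N3: 50+30 = 80 ≤ 100
Round 3 — N1, N29 snap.
  N1 sheds 161 kN to N16, N3: 80 each (1 lost).
    N16: 60+80 = 140 > 90
    N3: 80+80 = 160 > 100
  N29 sheds 134 kN to N16, N27, N3: 44 each (2 lost).
    N16: 140+44 = 184 > 90
    N27: 101+44 = 145 > 110
    N3: 160+44 = 204 > 100
Round 4 — N16, N27, N3 snap.
  N16 sheds 184 kN to N19: 184 each.
    N19: 80+184 = 264 > 140
  N27 sheds 145 kN: no online neighbours, lost.
  N3 sheds 204 kN to N17: 204 each.
    N17: 110+204 = 314 > 140
Round 5 — N17, N19 snap.
  N17 sheds 314 kN: no online neighbours, lost.
  N19 sheds 264 kN: no online neighbours, lost.
No further breaks.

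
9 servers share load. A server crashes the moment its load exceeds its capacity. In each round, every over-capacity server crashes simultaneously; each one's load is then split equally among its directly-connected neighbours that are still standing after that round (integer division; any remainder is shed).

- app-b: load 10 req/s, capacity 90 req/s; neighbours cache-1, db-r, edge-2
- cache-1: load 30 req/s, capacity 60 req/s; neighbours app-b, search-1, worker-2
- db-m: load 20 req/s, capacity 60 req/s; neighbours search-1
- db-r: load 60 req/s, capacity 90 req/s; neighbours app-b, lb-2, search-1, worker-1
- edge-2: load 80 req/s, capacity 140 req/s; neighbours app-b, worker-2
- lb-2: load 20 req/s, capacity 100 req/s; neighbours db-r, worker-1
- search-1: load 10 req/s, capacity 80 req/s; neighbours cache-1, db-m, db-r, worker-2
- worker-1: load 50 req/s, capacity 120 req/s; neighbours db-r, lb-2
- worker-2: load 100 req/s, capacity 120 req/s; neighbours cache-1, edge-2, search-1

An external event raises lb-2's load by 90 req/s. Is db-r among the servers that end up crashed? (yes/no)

Round 1 — lb-2 at 110 > 100. lb-2 crashes.
  lb-2 sheds 110 req/s to db-r, worker-1: 55 each.
    db-r: 60+55 = 115 > 90
    worker-1: 50+55 = 105 ≤ 120
Round 2 — db-r crashes.
  db-r sheds 115 req/s to app-b, search-1, worker-1: 38 each (1 lost).
    app-b: 10+38 = 48 ≤ 90
    search-1: 10+38 = 48 ≤ 80
    worker-1: 105+38 = 143 > 120
Round 3 — worker-1 crashes.
  worker-1 sheds 143 req/s: no online neighbours, lost.
No further crashes.

yes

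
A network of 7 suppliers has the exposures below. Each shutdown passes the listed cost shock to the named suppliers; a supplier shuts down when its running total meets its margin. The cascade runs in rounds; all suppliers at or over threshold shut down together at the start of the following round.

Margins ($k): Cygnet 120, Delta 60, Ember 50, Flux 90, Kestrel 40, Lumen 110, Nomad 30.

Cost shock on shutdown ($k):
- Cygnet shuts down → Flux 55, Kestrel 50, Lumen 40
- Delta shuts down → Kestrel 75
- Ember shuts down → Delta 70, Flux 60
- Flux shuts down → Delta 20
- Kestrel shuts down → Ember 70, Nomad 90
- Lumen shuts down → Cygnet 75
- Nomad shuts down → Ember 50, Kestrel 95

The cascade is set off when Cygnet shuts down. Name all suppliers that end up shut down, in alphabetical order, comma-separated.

Cygnet, Delta, Ember, Flux, Kestrel, Nomad

Round 1 — Cygnet shuts down (initial).
  Flux: +55 → 55 < 90
  Kestrel: +50 → 50 ≥ 40
  Lumen: +40 → 40 < 110
Round 2 — Kestrel shuts down.
  Ember: +70 → 70 ≥ 50
  Nomad: +90 → 90 ≥ 30
Round 3 — Ember, Nomad shut down.
  Delta: +70 → 70 ≥ 60
  Flux: +60 → 115 ≥ 90
Round 4 — Delta, Flux shut down.
No further shutdowns.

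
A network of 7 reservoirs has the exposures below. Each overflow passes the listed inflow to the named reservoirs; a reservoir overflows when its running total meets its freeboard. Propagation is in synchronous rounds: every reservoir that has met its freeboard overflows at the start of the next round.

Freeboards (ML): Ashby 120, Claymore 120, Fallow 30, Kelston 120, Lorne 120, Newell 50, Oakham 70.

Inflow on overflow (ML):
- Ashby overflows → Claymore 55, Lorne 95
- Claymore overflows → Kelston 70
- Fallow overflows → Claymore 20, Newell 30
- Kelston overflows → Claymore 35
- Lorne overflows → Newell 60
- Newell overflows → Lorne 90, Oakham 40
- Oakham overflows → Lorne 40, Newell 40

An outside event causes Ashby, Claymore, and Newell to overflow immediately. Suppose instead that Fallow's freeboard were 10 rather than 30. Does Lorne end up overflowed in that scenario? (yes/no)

With Fallow's freeboard at 10:
Round 1 — Ashby, Claymore, Newell overflow (initial).
  Kelston: +70 → 70 < 120
  Lorne: +95+90 → 185 ≥ 120
  Oakham: +40 → 40 < 70
Round 2 — Lorne overflows.
No further overflows.

yes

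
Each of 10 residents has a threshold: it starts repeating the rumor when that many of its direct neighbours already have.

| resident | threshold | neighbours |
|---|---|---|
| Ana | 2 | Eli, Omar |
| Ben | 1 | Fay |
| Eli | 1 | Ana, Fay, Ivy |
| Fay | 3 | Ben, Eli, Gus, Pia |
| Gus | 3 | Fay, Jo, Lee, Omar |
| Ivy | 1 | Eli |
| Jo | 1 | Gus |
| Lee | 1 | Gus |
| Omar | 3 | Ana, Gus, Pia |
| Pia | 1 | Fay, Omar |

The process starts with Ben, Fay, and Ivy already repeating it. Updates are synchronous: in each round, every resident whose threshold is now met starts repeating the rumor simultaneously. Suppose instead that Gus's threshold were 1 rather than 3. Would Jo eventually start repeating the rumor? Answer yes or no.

yes

With Gus's threshold at 1:
Round 1 — Ben, Fay, Ivy start repeating the rumor (initial).
Round 2 — checking thresholds:
  Eli: 2 of 3 neighbours ≥ 1, starts repeating the rumor.
  Gus: 1 of 4 neighbours ≥ 1, starts repeating the rumor.
  Pia: 1 of 2 neighbours ≥ 1, starts repeating the rumor.
Round 3 — checking thresholds:
  Ana: 1 of 2 neighbours < 2, holds.
  Jo: 1 of 1 neighbours ≥ 1, starts repeating the rumor.
  Lee: 1 of 1 neighbours ≥ 1, starts repeating the rumor.
  Omar: 2 of 3 neighbours < 3, holds.
Round 4 — no new spreads; cascade stops.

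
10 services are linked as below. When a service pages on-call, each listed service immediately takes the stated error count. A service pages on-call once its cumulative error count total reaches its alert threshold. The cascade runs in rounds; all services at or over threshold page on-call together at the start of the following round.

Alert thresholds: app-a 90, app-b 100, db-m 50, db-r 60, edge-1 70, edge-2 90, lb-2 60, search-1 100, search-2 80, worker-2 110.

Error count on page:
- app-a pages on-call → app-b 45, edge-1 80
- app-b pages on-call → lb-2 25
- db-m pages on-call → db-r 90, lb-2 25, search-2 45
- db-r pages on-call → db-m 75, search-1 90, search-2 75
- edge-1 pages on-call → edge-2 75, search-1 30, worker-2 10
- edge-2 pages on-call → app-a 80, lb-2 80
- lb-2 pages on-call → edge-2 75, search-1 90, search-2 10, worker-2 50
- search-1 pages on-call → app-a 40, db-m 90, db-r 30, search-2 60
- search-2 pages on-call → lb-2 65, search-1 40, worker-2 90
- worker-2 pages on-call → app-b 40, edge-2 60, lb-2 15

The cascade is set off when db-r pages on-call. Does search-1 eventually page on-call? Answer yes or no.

yes

Round 1 — db-r pages on-call (initial).
  db-m: +75 → 75 ≥ 50
  search-1: +90 → 90 < 100
  search-2: +75 → 75 < 80
Round 2 — db-m pages on-call.
  lb-2: +25 → 25 < 60
  search-2: +45 → 120 ≥ 80
Round 3 — search-2 pages on-call.
  lb-2: +65 → 90 ≥ 60
  search-1: +40 → 130 ≥ 100
  worker-2: +90 → 90 < 110
Round 4 — lb-2, search-1 page on-call.
  app-a: +40 → 40 < 90
  edge-2: +75 → 75 < 90
  worker-2: +50 → 140 ≥ 110
Round 5 — worker-2 pages on-call.
  app-b: +40 → 40 < 100
  edge-2: +60 → 135 ≥ 90
Round 6 — edge-2 pages on-call.
  app-a: +80 → 120 ≥ 90
Round 7 — app-a pages on-call.
  app-b: +45 → 85 < 100
  edge-1: +80 → 80 ≥ 70
Round 8 — edge-1 pages on-call.
No further pages.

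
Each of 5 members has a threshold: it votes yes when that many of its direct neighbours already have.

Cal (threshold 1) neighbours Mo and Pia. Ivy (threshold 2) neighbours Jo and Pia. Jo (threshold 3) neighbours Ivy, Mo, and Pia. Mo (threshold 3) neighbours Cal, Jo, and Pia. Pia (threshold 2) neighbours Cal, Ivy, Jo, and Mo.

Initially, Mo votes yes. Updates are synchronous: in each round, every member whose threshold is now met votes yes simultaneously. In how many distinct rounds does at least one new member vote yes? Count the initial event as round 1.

Round 1 — Mo votes yes (initial).
Round 2 — checking thresholds:
  Cal: 1 of 2 neighbours ≥ 1, votes yes.
  Jo: 1 of 3 neighbours < 3, holds.
  Pia: 1 of 4 neighbours < 2, holds.
Round 3 — checking thresholds:
  Jo: 1 of 3 neighbours < 3, holds.
  Pia: 2 of 4 neighbours ≥ 2, votes yes.
Round 4 — no new yes votes; cascade stops.

3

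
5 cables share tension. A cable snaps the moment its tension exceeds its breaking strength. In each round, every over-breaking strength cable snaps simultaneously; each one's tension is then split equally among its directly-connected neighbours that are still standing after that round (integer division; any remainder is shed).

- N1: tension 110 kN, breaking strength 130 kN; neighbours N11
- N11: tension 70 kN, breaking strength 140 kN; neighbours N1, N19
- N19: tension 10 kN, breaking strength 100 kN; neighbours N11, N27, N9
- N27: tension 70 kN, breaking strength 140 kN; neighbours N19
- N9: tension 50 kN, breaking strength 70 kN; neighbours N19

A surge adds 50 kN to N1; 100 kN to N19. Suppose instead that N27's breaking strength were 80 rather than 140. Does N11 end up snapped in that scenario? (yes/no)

yes

With N27's breaking strength at 80:
Round 1 — N1 at 160 > 130; N19 at 110 > 100. N1, N19 snap.
  N1 sheds 160 kN to N11: 160 each.
    N11: 70+160 = 230 > 140
  N19 sheds 110 kN to N11, N27, N9: 36 each (2 lost).
    N11: 230+36 = 266 > 140
    N27: 70+36 = 106 > 80
    N9: 50+36 = 86 > 70
Round 2 — N11, N27, N9 snap.
  N11 sheds 266 kN: no online neighbours, lost.
  N27 sheds 106 kN: no online neighbours, lost.
  N9 sheds 86 kN: no online neighbours, lost.
No further breaks.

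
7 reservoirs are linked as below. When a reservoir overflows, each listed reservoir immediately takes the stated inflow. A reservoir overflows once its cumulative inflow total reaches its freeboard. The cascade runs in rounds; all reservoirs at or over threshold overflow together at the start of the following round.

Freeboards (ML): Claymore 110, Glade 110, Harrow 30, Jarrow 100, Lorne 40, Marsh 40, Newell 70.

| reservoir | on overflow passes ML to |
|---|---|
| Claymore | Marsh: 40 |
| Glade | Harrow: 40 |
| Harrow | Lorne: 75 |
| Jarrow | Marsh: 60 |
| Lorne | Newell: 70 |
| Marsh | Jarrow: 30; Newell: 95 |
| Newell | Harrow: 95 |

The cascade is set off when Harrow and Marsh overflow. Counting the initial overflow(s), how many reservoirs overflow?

Round 1 — Harrow, Marsh overflow (initial).
  Jarrow: +30 → 30 < 100
  Lorne: +75 → 75 ≥ 40
  Newell: +95 → 95 ≥ 70
Round 2 — Lorne, Newell overflow.
No further overflows.

4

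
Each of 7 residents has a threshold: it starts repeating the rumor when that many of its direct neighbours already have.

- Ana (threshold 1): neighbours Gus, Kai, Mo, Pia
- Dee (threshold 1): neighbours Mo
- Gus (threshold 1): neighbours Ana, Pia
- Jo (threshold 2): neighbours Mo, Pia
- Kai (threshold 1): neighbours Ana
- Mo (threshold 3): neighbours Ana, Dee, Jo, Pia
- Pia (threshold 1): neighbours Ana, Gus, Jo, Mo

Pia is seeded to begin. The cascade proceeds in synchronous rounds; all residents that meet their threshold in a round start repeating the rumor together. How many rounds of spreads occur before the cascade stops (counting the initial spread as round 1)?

Round 1 — Pia starts repeating the rumor (initial).
Round 2 — checking thresholds:
  Ana: 1 of 4 neighbours ≥ 1, starts repeating the rumor.
  Gus: 1 of 2 neighbours ≥ 1, starts repeating the rumor.
  Jo: 1 of 2 neighbours < 2, holds.
  Mo: 1 of 4 neighbours < 3, holds.
Round 3 — checking thresholds:
  Jo: 1 of 2 neighbours < 2, holds.
  Kai: 1 of 1 neighbours ≥ 1, starts repeating the rumor.
  Mo: 2 of 4 neighbours < 3, holds.
Round 4 — no new spreads; cascade stops.

3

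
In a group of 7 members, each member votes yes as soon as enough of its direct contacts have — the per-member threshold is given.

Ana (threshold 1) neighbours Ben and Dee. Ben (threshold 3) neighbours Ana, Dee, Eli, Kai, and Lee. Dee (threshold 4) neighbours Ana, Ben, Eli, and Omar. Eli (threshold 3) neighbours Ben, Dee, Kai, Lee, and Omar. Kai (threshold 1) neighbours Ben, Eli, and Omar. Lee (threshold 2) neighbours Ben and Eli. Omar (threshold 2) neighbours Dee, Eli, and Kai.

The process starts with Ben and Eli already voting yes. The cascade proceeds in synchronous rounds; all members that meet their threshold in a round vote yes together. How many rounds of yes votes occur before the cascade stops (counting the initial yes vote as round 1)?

Round 1 — Ben, Eli vote yes (initial).
Round 2 — checking thresholds:
  Ana: 1 of 2 neighbours ≥ 1, votes yes.
  Dee: 2 of 4 neighbours < 4, below threshold.
  Kai: 2 of 3 neighbours ≥ 1, votes yes.
  Lee: 2 of 2 neighbours ≥ 2, votes yes.
  Omar: 1 of 3 neighbours < 2, below threshold.
Round 3 — checking thresholds:
  Dee: 3 of 4 neighbours < 4, below threshold.
  Omar: 2 of 3 neighbours ≥ 2, votes yes.
Round 4 — checking thresholds:
  Dee: 4 of 4 neighbours ≥ 4, votes yes.
Round 5 — no new yes votes; cascade stops.

4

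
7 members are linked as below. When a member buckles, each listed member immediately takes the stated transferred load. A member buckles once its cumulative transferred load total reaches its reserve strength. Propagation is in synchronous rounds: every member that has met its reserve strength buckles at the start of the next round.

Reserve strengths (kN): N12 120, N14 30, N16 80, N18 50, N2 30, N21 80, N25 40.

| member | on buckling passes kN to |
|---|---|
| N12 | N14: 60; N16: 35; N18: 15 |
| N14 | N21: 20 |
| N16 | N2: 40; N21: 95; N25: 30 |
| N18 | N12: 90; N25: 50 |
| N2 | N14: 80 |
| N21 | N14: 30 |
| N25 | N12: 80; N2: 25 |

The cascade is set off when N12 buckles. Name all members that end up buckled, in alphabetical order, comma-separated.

Round 1 — N12 buckles (initial).
  N14: +60 → 60 ≥ 30
  N16: +35 → 35 < 80
  N18: +15 → 15 < 50
Round 2 — N14 buckles.
  N21: +20 → 20 < 80
No further bucklings.

N12, N14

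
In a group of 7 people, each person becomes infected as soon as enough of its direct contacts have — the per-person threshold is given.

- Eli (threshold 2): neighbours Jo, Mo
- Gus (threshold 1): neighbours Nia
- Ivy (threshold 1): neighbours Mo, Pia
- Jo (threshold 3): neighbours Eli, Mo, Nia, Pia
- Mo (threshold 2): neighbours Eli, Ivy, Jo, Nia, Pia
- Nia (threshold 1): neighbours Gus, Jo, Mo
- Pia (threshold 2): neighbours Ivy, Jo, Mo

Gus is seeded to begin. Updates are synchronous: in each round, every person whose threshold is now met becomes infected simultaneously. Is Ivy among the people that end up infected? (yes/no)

Round 1 — Gus becomes infected (initial).
Round 2 — checking thresholds:
  Nia: 1 of 3 neighbours ≥ 1, becomes infected.
Round 3 — no new infections; cascade stops.

no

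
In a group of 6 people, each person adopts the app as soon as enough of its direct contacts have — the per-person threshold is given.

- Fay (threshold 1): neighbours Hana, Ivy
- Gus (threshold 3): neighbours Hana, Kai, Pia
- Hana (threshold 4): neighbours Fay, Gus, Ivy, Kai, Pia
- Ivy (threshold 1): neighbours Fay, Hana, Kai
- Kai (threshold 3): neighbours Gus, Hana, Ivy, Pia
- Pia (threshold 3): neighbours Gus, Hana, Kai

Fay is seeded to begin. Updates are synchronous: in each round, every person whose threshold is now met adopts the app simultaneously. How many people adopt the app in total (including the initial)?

Round 1 — Fay adopts the app (initial).
Round 2 — checking thresholds:
  Hana: 1 of 5 neighbours < 4, holds.
  Ivy: 1 of 3 neighbours ≥ 1, adopts the app.
Round 3 — no new adoptions; cascade stops.

2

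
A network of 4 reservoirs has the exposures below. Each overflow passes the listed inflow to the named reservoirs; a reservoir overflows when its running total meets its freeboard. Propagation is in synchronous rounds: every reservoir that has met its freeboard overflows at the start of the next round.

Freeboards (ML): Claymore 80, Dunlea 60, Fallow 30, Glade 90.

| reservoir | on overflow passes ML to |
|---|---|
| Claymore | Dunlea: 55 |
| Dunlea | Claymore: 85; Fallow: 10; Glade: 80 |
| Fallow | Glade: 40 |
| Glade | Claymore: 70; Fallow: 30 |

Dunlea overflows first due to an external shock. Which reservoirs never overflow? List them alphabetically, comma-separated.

Round 1 — Dunlea overflows (initial).
  Claymore: +85 → 85 ≥ 80
  Fallow: +10 → 10 < 30
  Glade: +80 → 80 < 90
Round 2 — Claymore overflows.
No further overflows.

Fallow, Glade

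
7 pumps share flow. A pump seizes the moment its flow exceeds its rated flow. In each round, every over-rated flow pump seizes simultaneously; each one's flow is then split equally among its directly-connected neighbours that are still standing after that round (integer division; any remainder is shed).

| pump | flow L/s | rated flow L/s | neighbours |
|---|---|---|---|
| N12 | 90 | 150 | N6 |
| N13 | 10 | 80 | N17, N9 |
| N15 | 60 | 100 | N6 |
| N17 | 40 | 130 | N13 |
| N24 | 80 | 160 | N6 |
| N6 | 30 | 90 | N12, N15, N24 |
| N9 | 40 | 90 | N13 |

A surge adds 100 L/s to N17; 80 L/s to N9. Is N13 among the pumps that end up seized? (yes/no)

yes

Round 1 — N17 at 140 > 130; N9 at 120 > 90. N17, N9 seize.
  N17 sheds 140 L/s to N13: 140 each.
    N13: 10+140 = 150 > 80
  N9 sheds 120 L/s to N13: 120 each.
    N13: 150+120 = 270 > 80
Round 2 — N13 seizes.
  N13 sheds 270 L/s: no online neighbours, lost.
No further seizures.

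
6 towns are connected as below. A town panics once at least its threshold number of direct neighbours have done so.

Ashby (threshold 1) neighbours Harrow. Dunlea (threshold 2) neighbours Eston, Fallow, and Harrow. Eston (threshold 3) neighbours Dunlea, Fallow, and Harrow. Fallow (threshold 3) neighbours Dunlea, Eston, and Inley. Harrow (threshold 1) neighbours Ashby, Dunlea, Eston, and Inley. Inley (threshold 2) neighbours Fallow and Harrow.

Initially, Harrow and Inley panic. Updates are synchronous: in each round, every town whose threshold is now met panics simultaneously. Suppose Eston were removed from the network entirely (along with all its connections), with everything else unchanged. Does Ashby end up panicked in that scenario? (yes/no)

With Eston removed:
Round 1 — Harrow, Inley panic (initial).
Round 2 — checking thresholds:
  Ashby: 1 of 1 neighbours ≥ 1, panics.
  Dunlea: 1 of 2 neighbours < 2, holds.
  Fallow: 1 of 2 neighbours < 3, holds.
Round 3 — no new panics; cascade stops.

yes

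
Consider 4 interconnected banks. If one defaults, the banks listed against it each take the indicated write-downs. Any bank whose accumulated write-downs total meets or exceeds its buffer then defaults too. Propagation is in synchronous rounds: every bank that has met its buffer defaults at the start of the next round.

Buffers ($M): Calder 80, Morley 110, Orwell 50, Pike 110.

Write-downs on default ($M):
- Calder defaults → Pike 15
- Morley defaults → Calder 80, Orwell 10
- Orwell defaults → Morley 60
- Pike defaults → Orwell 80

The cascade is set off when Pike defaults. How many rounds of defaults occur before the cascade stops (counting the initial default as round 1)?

2

Round 1 — Pike defaults (initial).
  Orwell: +80 → 80 ≥ 50
Round 2 — Orwell defaults.
  Morley: +60 → 60 < 110
No further defaults.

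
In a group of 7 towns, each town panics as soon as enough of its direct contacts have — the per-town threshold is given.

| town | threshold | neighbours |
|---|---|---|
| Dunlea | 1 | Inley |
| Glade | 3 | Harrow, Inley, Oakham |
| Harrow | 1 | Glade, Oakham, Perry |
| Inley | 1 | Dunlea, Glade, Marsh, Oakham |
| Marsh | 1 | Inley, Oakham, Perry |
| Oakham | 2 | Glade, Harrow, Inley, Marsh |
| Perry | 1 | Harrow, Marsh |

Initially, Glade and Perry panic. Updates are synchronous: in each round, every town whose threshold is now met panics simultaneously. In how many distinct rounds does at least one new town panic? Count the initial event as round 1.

Round 1 — Glade, Perry panic (initial).
Round 2 — checking thresholds:
  Harrow: 2 of 3 neighbours ≥ 1, panics.
  Inley: 1 of 4 neighbours ≥ 1, panics.
  Marsh: 1 of 3 neighbours ≥ 1, panics.
  Oakham: 1 of 4 neighbours < 2, holds.
Round 3 — checking thresholds:
  Dunlea: 1 of 1 neighbours ≥ 1, panics.
  Oakham: 4 of 4 neighbours ≥ 2, panics.
Round 4 — no new panics; cascade stops.

3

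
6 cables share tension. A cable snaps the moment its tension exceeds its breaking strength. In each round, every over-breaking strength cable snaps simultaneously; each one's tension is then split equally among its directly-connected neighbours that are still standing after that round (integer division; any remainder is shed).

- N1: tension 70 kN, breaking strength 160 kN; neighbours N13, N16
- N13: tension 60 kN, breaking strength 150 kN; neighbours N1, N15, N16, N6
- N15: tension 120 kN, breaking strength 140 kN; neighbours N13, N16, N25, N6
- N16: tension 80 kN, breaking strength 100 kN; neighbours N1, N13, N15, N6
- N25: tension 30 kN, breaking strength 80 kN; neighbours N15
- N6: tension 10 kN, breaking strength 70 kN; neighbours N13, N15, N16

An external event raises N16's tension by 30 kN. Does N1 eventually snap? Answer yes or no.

Round 1 — N16 at 110 > 100. N16 snaps.
  N16 sheds 110 kN to N1, N13, N15, N6: 27 each (2 lost).
    N1: 70+27 = 97 ≤ 160
    N13: 60+27 = 87 ≤ 150
    N15: 120+27 = 147 > 140
    N6: 10+27 = 37 ≤ 70
Round 2 — N15 snaps.
  N15 sheds 147 kN to N13, N25, N6: 49 each.
    N13: 87+49 = 136 ≤ 150
    N25: 30+49 = 79 ≤ 80
    N6: 37+49 = 86 > 70
Round 3 — N6 snaps.
  N6 sheds 86 kN to N13: 86 each.
    N13: 136+86 = 222 > 150
Round 4 — N13 snaps.
  N13 sheds 222 kN to N1: 222 each.
    N1: 97+222 = 319 > 160
Round 5 — N1 snaps.
  N1 sheds 319 kN: no online neighbours, lost.
No further breaks.

yes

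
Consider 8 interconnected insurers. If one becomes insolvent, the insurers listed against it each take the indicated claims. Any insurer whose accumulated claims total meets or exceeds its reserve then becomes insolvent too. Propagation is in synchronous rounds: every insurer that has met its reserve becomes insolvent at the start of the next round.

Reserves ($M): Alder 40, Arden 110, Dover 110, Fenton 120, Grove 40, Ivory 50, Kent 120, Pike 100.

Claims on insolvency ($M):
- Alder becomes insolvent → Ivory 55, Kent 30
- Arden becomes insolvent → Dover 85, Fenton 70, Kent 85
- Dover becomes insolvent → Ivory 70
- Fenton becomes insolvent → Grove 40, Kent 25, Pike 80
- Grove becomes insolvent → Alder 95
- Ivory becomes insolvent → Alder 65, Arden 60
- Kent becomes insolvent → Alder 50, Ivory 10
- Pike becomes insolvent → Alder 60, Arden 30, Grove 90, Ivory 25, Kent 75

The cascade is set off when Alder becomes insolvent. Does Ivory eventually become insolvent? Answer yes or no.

Round 1 — Alder becomes insolvent (initial).
  Ivory: +55 → 55 ≥ 50
  Kent: +30 → 30 < 120
Round 2 — Ivory becomes insolvent.
  Arden: +60 → 60 < 110
No further insolvencies.

yes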